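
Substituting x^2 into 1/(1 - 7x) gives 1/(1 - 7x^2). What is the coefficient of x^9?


Since 1/(1 - 7x^2) only has even powers of x,
the coefficient of x^9 (odd) is 0.

0


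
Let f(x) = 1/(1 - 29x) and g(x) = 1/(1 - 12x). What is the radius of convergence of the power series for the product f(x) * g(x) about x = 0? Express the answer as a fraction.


The radius of 1/(1 - 29x) is 1/29 (nearest singularity at x = 1/29), and the radius of 1/(1 - 12x) is 1/12.
The product f(x)*g(x) = 1/((1 - 29x)(1 - 12x)) has singularities at both 1/29 and 1/12, so its radius of convergence is the distance to the nearest one:
min(1/29, 1/12) = 1/29.

1/29


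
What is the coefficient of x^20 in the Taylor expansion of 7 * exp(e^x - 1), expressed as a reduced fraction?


exp(e^x - 1) = sum_{k>=0} Bell_k x^k / k!, where Bell_k is the k-th Bell number.
So the coefficient of x^20 is 7 * Bell_20 / 20!.
Computing: Bell_20 = 51724158235372 and 20! = 2432902008176640000, giving
7 * 51724158235372/2432902008176640000 = 1847291365549/12412765347840000.

1847291365549/12412765347840000


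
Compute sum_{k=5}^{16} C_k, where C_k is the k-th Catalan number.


C_5 through C_16: 42, 132, 429, 1430, 4862, 16796, 58786, 208012, 742900, 2674440, 9694845, 35357670
Sum = 42 + 132 + 429 + 1430 + 4862 + 16796 + 58786 + 208012 + 742900 + 2674440 + 9694845 + 35357670
= 48760344

48760344


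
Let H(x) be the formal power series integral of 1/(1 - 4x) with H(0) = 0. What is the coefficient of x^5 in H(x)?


1/(1 - 4x) = sum_{k>=0} 4^k x^k. Integrating termwise with H(0) = 0:
H(x) = sum_{k>=0} 4^k x^(k+1) / (k+1) = sum_{m>=1} 4^(m-1) x^m / m.
For m = 5: 4^4/5 = 256/5 = 256/5.

256/5


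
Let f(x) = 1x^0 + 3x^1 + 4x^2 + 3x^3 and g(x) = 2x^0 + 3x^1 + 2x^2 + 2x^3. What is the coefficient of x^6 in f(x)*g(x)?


Cauchy product at x^6:
3*2
= 6

6


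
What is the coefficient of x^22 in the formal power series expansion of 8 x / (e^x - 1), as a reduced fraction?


The exponential generating function for Bernoulli numbers is
x / (e^x - 1) = sum_{k>=0} B_k x^k / k!.
So the coefficient of x^22 in 8 x / (e^x - 1) is 8 B_22 / 22!.
Computing: B_22 = 854513/138, 22! = 1124000727777607680000, giving
8 * 854513/138 / 1124000727777607680000 = 77683/1762637504923975680000.

77683/1762637504923975680000


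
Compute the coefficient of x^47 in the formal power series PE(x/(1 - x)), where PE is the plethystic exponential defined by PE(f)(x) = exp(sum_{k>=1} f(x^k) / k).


For f(x) = x/(1 - x) we have
sum_{k>=1} f(x^k) / k = sum_{k>=1} (1/k) * x^k / (1 - x^k) = sum_{k, m >= 1} x^(k m) / k,
which after exponentiating simplifies to
PE(x/(1 - x)) = prod_{k>=1} 1 / (1 - x^k).
This is the generating function for the partition function p(n), so the coefficient of x^47 is p(47).
Computing p(47) by dynamic programming over parts 1, 2, ..., 47: p(47) = 124754.

124754


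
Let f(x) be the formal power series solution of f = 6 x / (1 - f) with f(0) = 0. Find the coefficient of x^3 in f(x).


Apply Lagrange inversion: f = 6 x * phi(f) with phi(t) = 1/(1 - t), so
[x^n] f = 6^n * (1/n) [t^(n-1)] phi(t)^n = 6^n * (1/n) [t^(n-1)] (1 - t)^(-n) = 6^n * (1/n) C(2n - 2, n - 1) = 6^n * C_{n-1}.
For n = 3: C_2 = C(4, 2) / 3 = 6/3 = 2.
With the 6^3 = 216 factor, the coefficient is 216 * 2 = 432.

432


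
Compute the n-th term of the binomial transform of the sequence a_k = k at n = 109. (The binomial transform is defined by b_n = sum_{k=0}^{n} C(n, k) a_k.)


With a_k = k, b_n = sum_{k=0}^{n} C(n, k) k. Using k * C(n, k) = n * C(n-1, k-1) gives b_n = n * sum_{k>=1} C(n-1, k-1) = n * 2^(n-1).
For n = 109: 109 * 2^108 = 109 * 324518553658426726783156020576256 = 35372522348768513219364006242811904.

35372522348768513219364006242811904


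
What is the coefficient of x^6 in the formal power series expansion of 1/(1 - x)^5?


The expansion 1/(1 - x)^r = sum_{k>=0} C(k + r - 1, r - 1) x^k follows from the multiset / negative-binomial theorem (or from repeated differentiation of the geometric series).
For r = 5 and k = 6:
C(10, 4) = 3628800 / (24 * 720) = 210.

210


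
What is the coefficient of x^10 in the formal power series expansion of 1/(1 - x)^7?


The negative binomial / multiset identity is
1/(1 - x)^r = sum_{k>=0} C(k + r - 1, r - 1) x^k.
Here r = 7 and k = 10, so the coefficient is
C(10 + 6, 6) = C(16, 6)
= 8008

8008


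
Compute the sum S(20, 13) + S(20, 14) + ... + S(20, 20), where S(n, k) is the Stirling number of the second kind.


By definition, S(n, k) counts partitions of an n-set into exactly k nonempty blocks.
Computing row n = 20 for k = 13..20:
S(20, k): 61068660380, 6302524580, 452329200, 22350954, 741285, 15675, 190, 1
Sum = 67846622265.

67846622265


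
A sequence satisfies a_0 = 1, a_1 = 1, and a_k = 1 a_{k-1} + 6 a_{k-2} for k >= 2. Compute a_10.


The characteristic equation is t^2 - 1 t - 6 = 0, with roots r_1 = 3 and r_2 = -2 (so c_1 = r_1 + r_2, c_2 = -r_1 r_2 as required).
One can use the closed form a_n = A r_1^n + B r_2^n, but direct iteration is more reliable:
a_0 = 1, a_1 = 1, a_2 = 7, a_3 = 13, a_4 = 55, a_5 = 133, a_6 = 463, a_7 = 1261, a_8 = 4039, a_9 = 11605, a_10 = 35839.
So a_10 = 35839.

35839


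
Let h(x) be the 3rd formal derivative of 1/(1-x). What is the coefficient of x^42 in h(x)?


Differentiating 3 times: d^3/dx^3 [1/(1-x)] = 3!/(1-x)^4.
The expansion 1/(1-x)^4 = sum_{k>=0} C(k+3, 3) x^k, so the coefficient of x^n in 3!/(1-x)^4 is 3! * C(n+3, 3).
For n = 42: 6 * C(45, 3) = 6 * 14190 = 85140

85140


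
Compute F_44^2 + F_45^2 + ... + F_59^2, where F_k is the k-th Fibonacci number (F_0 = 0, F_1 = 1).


There is a standard identity sum_{k=0}^{N} F_k^2 = F_N * F_{N+1} (proved inductively from the telescoping relation F_k^2 = F_k F_{k+1} - F_{k-1} F_k). Then
sum_{k=44}^{59} F_k^2 = F_59 F_60 - F_43 F_44.
Computing: F_59 = 956722026041, F_60 = 1548008755920, F_43 = 433494437, F_44 = 701408733.
Sum = 956722026041 * 1548008755920 - 433494437 * 701408733 = 1481013769236206434194399.

1481013769236206434194399


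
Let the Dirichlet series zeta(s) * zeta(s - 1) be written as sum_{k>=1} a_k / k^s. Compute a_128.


Convolution gives a_k = sum_{d | k} d * 1 = sum_{d | k} d = sigma(k), the sum of positive divisors of k.
For k = 128, the divisors are 1, 2, 4, 8, 16, 32, 64, 128, so
sigma(128) = 1 + 2 + 4 + 8 + 16 + 32 + 64 + 128 = 255.

255


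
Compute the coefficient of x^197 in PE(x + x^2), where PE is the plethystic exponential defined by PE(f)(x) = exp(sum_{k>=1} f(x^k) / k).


With f(x) = x + x^2, the exponent is sum_{k>=1} (x^k + x^(2k)) / k = -ln(1 - x) - ln(1 - x^2). Exponentiating:
PE(x + x^2) = 1 / ((1 - x)(1 - x^2)).
This is the generating function for partitions of n into parts of size 1 or 2. The number of 2's can be any j in 0..98, and the rest are 1's, so
[x^197] = floor(197/2) + 1 = 99.

99


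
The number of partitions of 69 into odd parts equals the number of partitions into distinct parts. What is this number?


Computing partitions of 69 into odd parts (1, 3, 5, ...):
Using the generating function prod_{k>=0} 1/(1-x^(2k+1)),
the count is 27130

27130


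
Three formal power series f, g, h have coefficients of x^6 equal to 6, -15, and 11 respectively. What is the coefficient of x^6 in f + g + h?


Series addition is componentwise:
6 + -15 + 11
= 2

2


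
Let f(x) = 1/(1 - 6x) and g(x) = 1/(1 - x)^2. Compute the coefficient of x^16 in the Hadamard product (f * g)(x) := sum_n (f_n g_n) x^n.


f has coefficients f_k = 6^k. For g = 1/(1 - x)^2 the coefficient is g_k = C(k + 1, 1) = k + 1. The Hadamard coefficient is (f * g)_k = 6^k * (k + 1).
For k = 16: 6^16 * 17 = 2821109907456 * 17 = 47958868426752.

47958868426752


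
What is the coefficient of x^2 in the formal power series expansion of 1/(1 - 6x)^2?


The general identity 1/(1 - c x)^r = sum_{k>=0} c^k C(k + r - 1, r - 1) x^k follows by substituting y = c x into 1/(1 - y)^r = sum_{k>=0} C(k + r - 1, r - 1) y^k.
For c = 6, r = 2, k = 2:
6^2 * C(3, 1) = 36 * 3 = 108.

108


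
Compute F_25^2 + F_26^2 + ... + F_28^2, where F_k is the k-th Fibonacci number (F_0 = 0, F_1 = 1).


There is a standard identity sum_{k=0}^{N} F_k^2 = F_N * F_{N+1} (proved inductively from the telescoping relation F_k^2 = F_k F_{k+1} - F_{k-1} F_k). Then
sum_{k=25}^{28} F_k^2 = F_28 F_29 - F_24 F_25.
Computing: F_28 = 317811, F_29 = 514229, F_24 = 46368, F_25 = 75025.
Sum = 317811 * 514229 - 46368 * 75025 = 159948873519.

159948873519


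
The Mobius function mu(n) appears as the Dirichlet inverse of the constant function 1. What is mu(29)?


29 = 29 (all distinct primes).
mu(29) = (-1)^1 = -1

-1


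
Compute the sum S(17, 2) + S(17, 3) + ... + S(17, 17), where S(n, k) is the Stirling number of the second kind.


By definition, S(n, k) counts partitions of an n-set into exactly k nonempty blocks.
Computing row n = 17 for k = 2..17:
S(17, k): 65535, 21457825, 694337290, 5652751651, 17505749898, 25708104786, 20415995028, 9528822303, 2758334150, 512060978, 62022324, 4910178, 249900, 7820, 136, 1
Sum = 82864869803.

82864869803


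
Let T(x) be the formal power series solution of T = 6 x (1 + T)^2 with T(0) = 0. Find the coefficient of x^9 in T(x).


Apply the Lagrange inversion formula: if T = 6 x * phi(T) with phi(t) = (1 + t)^2, then [x^n] T = 6^n * (1/n) [t^(n-1)] phi(t)^n = 6^n * (1/n) [t^(n-1)] (1 + t)^(2n) = 6^n * (1/n) C(2n, n-1).
Using the identity C(2n, n-1) = C(2n, n) * n / (n+1), the unscaled factor equals C(2n, n) / (n+1) = C_n, the n-th Catalan number.
For n = 9: C_9 = C(18, 9) / 10 = 48620/10 = 4862.
With the 6^9 = 10077696 factor, the coefficient is 10077696 * 4862 = 48997757952.

48997757952


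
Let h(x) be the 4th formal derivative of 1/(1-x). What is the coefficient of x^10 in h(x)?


Differentiating 4 times: d^4/dx^4 [1/(1-x)] = 4!/(1-x)^5.
The expansion 1/(1-x)^5 = sum_{k>=0} C(k+4, 4) x^k, so the coefficient of x^n in 4!/(1-x)^5 is 4! * C(n+4, 4).
For n = 10: 24 * C(14, 4) = 24 * 1001 = 24024

24024


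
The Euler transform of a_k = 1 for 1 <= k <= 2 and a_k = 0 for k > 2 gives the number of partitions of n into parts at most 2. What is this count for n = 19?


Partitions of 19 into parts at most 2:
Using generating function (1-x)^(-1)(1-x^2)^(-1),
the coefficient of x^19 = 10

10


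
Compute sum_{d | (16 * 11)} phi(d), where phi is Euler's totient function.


First, 16 * 11 = 176. One classical identity is sum_{d | n} phi(d) = n (each k in [1, n] has a unique gcd with n, and among the k's with gcd(k, n) = n/d there are phi(d) of them). So the sum equals 176. We also verify directly:
Divisors of 176: 1, 2, 4, 8, 11, 16, 22, 44, 88, 176.
phi values: 1, 1, 2, 4, 10, 8, 10, 20, 40, 80.
Sum = 176.

176


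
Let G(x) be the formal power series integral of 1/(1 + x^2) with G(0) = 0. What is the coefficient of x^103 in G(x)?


1/(1 + x^2) = sum_{j>=0} (-1)^j x^(2j). Integrating termwise with G(0) = 0:
G(x) = sum_{j>=0} (-1)^j x^(2j+1) / (2j+1) = arctan(x).
Only odd powers are nonzero. For x^103 write 103 = 2*51 + 1, giving
(-1)^51 / 103 = -1/103 = -1/103.

-1/103


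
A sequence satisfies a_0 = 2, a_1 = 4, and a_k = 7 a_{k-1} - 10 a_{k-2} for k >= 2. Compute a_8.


The characteristic equation is t^2 - 7 t + 10 = 0, with roots r_1 = 5 and r_2 = 2 (so c_1 = r_1 + r_2, c_2 = -r_1 r_2 as required).
One can use the closed form a_n = A r_1^n + B r_2^n, but direct iteration is more reliable:
a_0 = 2, a_1 = 4, a_2 = 8, a_3 = 16, a_4 = 32, a_5 = 64, a_6 = 128, a_7 = 256, a_8 = 512.
So a_8 = 512.

512


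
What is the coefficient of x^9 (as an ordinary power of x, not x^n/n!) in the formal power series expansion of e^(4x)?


The exponential series is e^y = sum_{k>=0} y^k / k!. Substituting y = 4x gives
e^(4x) = sum_{k>=0} 4^k x^k / k!.
So the coefficient of x^n is a^n/n! with a = 4, n = 9:
4^9 / 9! = 262144/362880 = 2048/2835

2048/2835


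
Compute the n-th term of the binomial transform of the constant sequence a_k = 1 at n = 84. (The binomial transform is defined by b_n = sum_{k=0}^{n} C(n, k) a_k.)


With a_k = 1 for all k, b_n = sum_{k=0}^{n} C(n, k) = 2^n by the binomial theorem.
For n = 84: 2^84 = 19342813113834066795298816.

19342813113834066795298816


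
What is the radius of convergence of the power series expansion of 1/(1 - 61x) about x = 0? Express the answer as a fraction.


Expanding 1/(1 - 61x) = sum_{k>=0} 61^k x^k, the series converges when |61x| < 1, i.e., |x| < 1/61.
So the radius of convergence is 1/61 = 1/61.

1/61


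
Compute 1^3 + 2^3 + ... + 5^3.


This power sum has a closed form given by Faulhaber's formula
sum_{k=1}^{m} k^p = (1 / (p + 1)) * sum_{j=0}^{p} C(p + 1, j) B_j m^(p + 1 - j),
but for small m direct computation is fastest:
1 + 8 + 27 + 64 + 125 = 225.

225


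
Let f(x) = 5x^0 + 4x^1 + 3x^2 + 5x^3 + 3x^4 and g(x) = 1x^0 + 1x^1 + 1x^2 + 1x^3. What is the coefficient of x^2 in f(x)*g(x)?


Cauchy product at x^2:
5*1 + 4*1 + 3*1
= 12

12


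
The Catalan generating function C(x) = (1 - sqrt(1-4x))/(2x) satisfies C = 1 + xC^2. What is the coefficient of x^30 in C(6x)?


Substituting x -> 6x scales the n-th coefficient by 6^n, so [x^30] C(6x) = 6^30 * C_30.
C_30 = C(2*30, 30)/(31) = 118264581564861424/31 = 3814986502092304.
So 6^30 * 3814986502092304 = 221073919720733357899776 * 3814986502092304 = 843394019699235377014683080691132923904.

843394019699235377014683080691132923904


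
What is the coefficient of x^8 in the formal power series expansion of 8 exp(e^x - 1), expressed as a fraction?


exp(e^x - 1) is the exponential generating function for the Bell numbers Bell_k: exp(e^x - 1) = sum_{k>=0} Bell_k x^k / k!.
So the coefficient of x^8 in 8 exp(e^x - 1) is 8 Bell_8 / 8!.
Computing: Bell_8 = 4140 and 8! = 40320, giving
8 * 4140/40320 = 23/28.

23/28


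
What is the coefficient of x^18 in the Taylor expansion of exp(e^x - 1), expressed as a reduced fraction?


exp(e^x - 1) = sum_{k>=0} Bell_k x^k / k!, where Bell_k is the k-th Bell number.
So the coefficient of x^18 is Bell_18 / 18!.
Computing: Bell_18 = 682076806159 and 18! = 6402373705728000, giving
682076806159/6402373705728000 = 97439543737/914624815104000.

97439543737/914624815104000


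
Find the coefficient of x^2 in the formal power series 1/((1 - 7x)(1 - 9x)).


By partial fractions or Cauchy convolution:
The coefficient equals sum_{k=0}^{2} 7^k * 9^(2-k).
= 193

193


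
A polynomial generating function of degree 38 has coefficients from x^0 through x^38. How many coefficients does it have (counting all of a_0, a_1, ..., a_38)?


A polynomial of degree 38 takes the form a_0 + a_1 x + ... + a_38 x^38.
The number of coefficients is 38 + 1 = 39.

39


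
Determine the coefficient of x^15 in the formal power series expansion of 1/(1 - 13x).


The geometric series identity gives 1/(1 - c x) = sum_{k>=0} c^k x^k, so the coefficient of x^k is c^k.
Here c = 13 and k = 15.
Computing: 13^15 = 51185893014090757

51185893014090757


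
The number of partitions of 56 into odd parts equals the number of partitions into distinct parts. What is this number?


Computing partitions of 56 into odd parts (1, 3, 5, ...):
Using the generating function prod_{k>=0} 1/(1-x^(2k+1)),
the count is 7108

7108


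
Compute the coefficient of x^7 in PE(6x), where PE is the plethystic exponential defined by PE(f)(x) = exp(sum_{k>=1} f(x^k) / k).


With f(x) = 6x, the exponent is sum_{k>=1} 6 x^k / k = 6 * (-ln(1 - x)). Exponentiating:
PE(6x) = exp(-6 ln(1 - x)) = 1/(1 - x)^6.
By the negative binomial expansion, [x^n] 1/(1 - x)^6 = C(n + 5, 5).
For n = 7: C(12, 5) = 792.

792


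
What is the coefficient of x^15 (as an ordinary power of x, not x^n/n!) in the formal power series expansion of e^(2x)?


The exponential series is e^y = sum_{k>=0} y^k / k!. Substituting y = 2x gives
e^(2x) = sum_{k>=0} 2^k x^k / k!.
So the coefficient of x^n is a^n/n! with a = 2, n = 15:
2^15 / 15! = 32768/1307674368000 = 16/638512875

16/638512875


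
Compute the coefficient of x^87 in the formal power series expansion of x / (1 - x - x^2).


Let f(x) = sum_{k>=0} a_k x^k. Multiplying f(x) * (1 - x - x^2) = x and matching coefficients gives a_0 = 0, a_1 = 1, and a_k = a_{k-1} + a_{k-2} for k >= 2. These are the Fibonacci numbers F_k.
Iterating from F_0 = 0, F_1 = 1:
F_0=0, F_1=1, F_2=1, F_3=2, F_4=3, F_5=5, F_6=8, F_7=13, F_8=21, F_9=34, ...
F_87 = 679891637638612258.

679891637638612258


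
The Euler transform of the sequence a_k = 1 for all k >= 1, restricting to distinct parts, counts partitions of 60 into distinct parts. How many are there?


Partitions of 60 into distinct parts can be computed via generating function.
Product (1+x)(1+x^2)(1+x^3)...
The coefficient of x^60 = 10880

10880


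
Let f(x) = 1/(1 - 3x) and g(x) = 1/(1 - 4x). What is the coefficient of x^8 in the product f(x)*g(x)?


The coefficient of x^n in f*g is the Cauchy product: sum_{k=0}^{n} a^k * b^(n-k).
With a=3, b=4, n=8:
sum_{k=0}^{8} 3^k * 4^(8-k)
= 242461

242461


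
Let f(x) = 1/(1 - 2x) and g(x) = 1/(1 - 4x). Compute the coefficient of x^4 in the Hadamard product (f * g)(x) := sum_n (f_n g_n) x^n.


f has coefficients f_k = 2^k and g has coefficients g_k = 4^k, so the Hadamard product has coefficient (f*g)_k = 2^k * 4^k = 8^k.
For k = 4: 8^4 = 4096.

4096


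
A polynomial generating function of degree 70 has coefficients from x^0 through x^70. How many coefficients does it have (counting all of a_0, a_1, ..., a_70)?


A polynomial of degree 70 takes the form a_0 + a_1 x + ... + a_70 x^70.
The number of coefficients is 70 + 1 = 71.

71


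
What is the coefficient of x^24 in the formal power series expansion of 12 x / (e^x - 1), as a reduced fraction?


The exponential generating function for Bernoulli numbers is
x / (e^x - 1) = sum_{k>=0} B_k x^k / k!.
So the coefficient of x^24 in 12 x / (e^x - 1) is 12 B_24 / 24!.
Computing: B_24 = -236364091/2730, 24! = 620448401733239439360000, giving
12 * -236364091/2730 / 620448401733239439360000 = -236364091/141152011394311972454400000.

-236364091/141152011394311972454400000


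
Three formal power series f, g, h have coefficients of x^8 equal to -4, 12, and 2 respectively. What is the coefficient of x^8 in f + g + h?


Series addition is componentwise:
-4 + 12 + 2
= 10

10


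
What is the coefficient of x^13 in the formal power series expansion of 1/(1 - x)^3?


The expansion 1/(1 - x)^r = sum_{k>=0} C(k + r - 1, r - 1) x^k follows from the multiset / negative-binomial theorem (or from repeated differentiation of the geometric series).
For r = 3 and k = 13:
C(15, 2) = 1307674368000 / (2 * 6227020800) = 105.

105


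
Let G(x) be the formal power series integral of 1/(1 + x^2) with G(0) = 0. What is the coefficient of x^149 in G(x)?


1/(1 + x^2) = sum_{j>=0} (-1)^j x^(2j). Integrating termwise with G(0) = 0:
G(x) = sum_{j>=0} (-1)^j x^(2j+1) / (2j+1) = arctan(x).
Only odd powers are nonzero. For x^149 write 149 = 2*74 + 1, giving
(-1)^74 / 149 = 1/149 = 1/149.

1/149


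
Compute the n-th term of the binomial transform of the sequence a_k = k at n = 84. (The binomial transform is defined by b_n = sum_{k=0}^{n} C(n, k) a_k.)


With a_k = k, b_n = sum_{k=0}^{n} C(n, k) k. Using k * C(n, k) = n * C(n-1, k-1) gives b_n = n * sum_{k>=1} C(n-1, k-1) = n * 2^(n-1).
For n = 84: 84 * 2^83 = 84 * 9671406556917033397649408 = 812398150781030805402550272.

812398150781030805402550272


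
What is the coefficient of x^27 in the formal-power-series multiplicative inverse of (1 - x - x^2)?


Let the inverse be f(x) = sum_{k>=0} a_k x^k. From f(x) * (1 - x - x^2) = 1 and matching coefficients:
 x^0: a_0 = 1.
 x^1: a_1 - a_0 = 0, so a_1 = 1.
 x^k (k >= 2): a_k - a_{k-1} - a_{k-2} = 0, i.e. a_k = a_{k-1} + a_{k-2}.
This is the Fibonacci-type recurrence shifted so that a_0 = a_1 = 1.
Iterating: a_0=1, a_1=1, a_2=2, a_3=3, a_4=5, a_5=8, a_6=13, a_7=21, a_8=34, a_9=55, ...
a_27 = 317811.

317811


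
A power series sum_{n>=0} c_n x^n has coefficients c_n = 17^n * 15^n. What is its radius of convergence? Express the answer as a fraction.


By the root test (Cauchy-Hadamard), the radius is R = 1 / limsup_n |c_n|^(1/n).
Here |c_n|^(1/n) = (17^n * 15^n)^(1/n) = 17 * 15 = 255 for all n.
So R = 1/255 = 1/255.

1/255


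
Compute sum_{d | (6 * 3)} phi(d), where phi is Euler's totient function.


First, 6 * 3 = 18. One classical identity is sum_{d | n} phi(d) = n (each k in [1, n] has a unique gcd with n, and among the k's with gcd(k, n) = n/d there are phi(d) of them). So the sum equals 18. We also verify directly:
Divisors of 18: 1, 2, 3, 6, 9, 18.
phi values: 1, 1, 2, 2, 6, 6.
Sum = 18.

18


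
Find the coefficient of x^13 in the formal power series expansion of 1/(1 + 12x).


Write 1/(1 + c x) = 1/(1 - (-c) x) and apply the geometric-series identity
1/(1 - y) = sum_{k>=0} y^k to get 1/(1 + c x) = sum_{k>=0} (-c)^k x^k.
So the coefficient of x^k is (-c)^k = (-1)^k * c^k.
Here c = 12 and k = 13:
(-12)^13 = -1 * 106993205379072 = -106993205379072

-106993205379072


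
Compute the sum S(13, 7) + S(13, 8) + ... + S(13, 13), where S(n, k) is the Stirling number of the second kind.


By definition, S(n, k) counts partitions of an n-set into exactly k nonempty blocks.
Computing row n = 13 for k = 7..13:
S(13, k): 5715424, 1899612, 359502, 39325, 2431, 78, 1
Sum = 8016373.

8016373


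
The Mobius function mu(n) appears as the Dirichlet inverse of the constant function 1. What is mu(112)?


112 has a squared prime factor, so mu(112) = 0.
Factorization reveals a repeated prime.

0


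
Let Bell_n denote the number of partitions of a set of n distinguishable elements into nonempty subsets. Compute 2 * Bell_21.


Bell_21 can be computed from the Bell triangle or from Dobinski's identity Bell_n = (1/e) * sum_{k>=0} k^n / k!.
Computing Bell_21 = 474869816156751.
Then 2 * 474869816156751 = 949739632313502.

949739632313502


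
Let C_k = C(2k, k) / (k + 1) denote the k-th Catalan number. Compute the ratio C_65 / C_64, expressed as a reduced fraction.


Using C_k = (2k)! / (k! (k+1)!), the ratio C_{k+1}/C_k simplifies to
C_{k+1}/C_k = [(2k+2)! / ((k+1)! (k+2)!)] * [k! (k+1)! / (2k)!]
 = (2k+2)(2k+1) / ((k+1)(k+2)) = 2(2k+1) / (k+2).
For k = 64: 2(2*64 + 1) / (64 + 2) = 258/66 = 43/11.

43/11


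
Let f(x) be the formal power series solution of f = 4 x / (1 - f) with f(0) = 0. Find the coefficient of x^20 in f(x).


Apply Lagrange inversion: f = 4 x * phi(f) with phi(t) = 1/(1 - t), so
[x^n] f = 4^n * (1/n) [t^(n-1)] phi(t)^n = 4^n * (1/n) [t^(n-1)] (1 - t)^(-n) = 4^n * (1/n) C(2n - 2, n - 1) = 4^n * C_{n-1}.
For n = 20: C_19 = C(38, 19) / 20 = 35345263800/20 = 1767263190.
With the 4^20 = 1099511627776 factor, the coefficient is 1099511627776 * 1767263190 = 1943126426745506365440.

1943126426745506365440


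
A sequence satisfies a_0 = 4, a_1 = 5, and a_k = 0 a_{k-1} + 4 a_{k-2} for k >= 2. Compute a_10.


The characteristic equation is t^2 - 0 t - 4 = 0, with roots r_1 = 2 and r_2 = -2 (so c_1 = r_1 + r_2, c_2 = -r_1 r_2 as required).
One can use the closed form a_n = A r_1^n + B r_2^n, but direct iteration is more reliable:
a_0 = 4, a_1 = 5, a_2 = 16, a_3 = 20, a_4 = 64, a_5 = 80, a_6 = 256, a_7 = 320, a_8 = 1024, a_9 = 1280, a_10 = 4096.
So a_10 = 4096.

4096


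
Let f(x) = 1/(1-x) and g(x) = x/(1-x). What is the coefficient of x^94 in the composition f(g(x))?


First simplify the composition: f(g(x)) = 1/(1 - x/(1-x)) = (1-x)/((1-x) - x) = (1-x)/(1-2x).
Now extract the coefficient. Write (1-x)/(1-2x) = 1/(1-2x) - x/(1-2x).
The coefficient of x^n in 1/(1-2x) is 2^n, and in x/(1-2x) is 2^(n-1) (for n >= 1).
So the coefficient of x^94 is 2^94 - 2^93 = 19807040628566084398385987584 - 9903520314283042199192993792 = 9903520314283042199192993792.

9903520314283042199192993792


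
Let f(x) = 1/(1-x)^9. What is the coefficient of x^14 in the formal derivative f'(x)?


Differentiate: d/dx [ 1/(1-x)^r ] = r / (1-x)^(r+1).
Here r = 9, so f'(x) = 9 / (1-x)^10.
The expansion of 1/(1-x)^(r+1) has coefficient of x^n equal to C(n+r, r).
So the coefficient of x^14 in f'(x) is
9 * C(23, 9) = 9 * 817190 = 7354710

7354710


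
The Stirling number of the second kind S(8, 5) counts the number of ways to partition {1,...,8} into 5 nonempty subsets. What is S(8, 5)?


Using the explicit formula S(n,k) = (1/k!) sum_{j=0}^{k} (-1)^(k-j) C(k,j) j^n:
S(8, 5) = 1050
Equivalently, S(n,k) is n! times the coefficient of x^n in the EGF (e^x - 1)^k / k!.

1050


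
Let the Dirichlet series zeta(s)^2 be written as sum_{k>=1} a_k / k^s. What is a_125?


The Dirichlet convolution of the constant function 1 with itself gives (1 * 1)(k) = sum_{d | k} 1 = d(k), the number of positive divisors of k.
Since zeta(s) = sum_{k>=1} 1/k^s, we have zeta(s)^2 = sum_{k>=1} d(k)/k^s, so a_k = d(k).
For k = 125: the divisors are 1, 5, 25, 125.
Count = 4.

4


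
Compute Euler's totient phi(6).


phi(n) counts integers in [1, n] coprime to n. Using the multiplicative formula phi(n) = n * prod_{p | n} (1 - 1/p):
6 = 2 * 3, so
phi(6) = 6 * (1 - 1/2) * (1 - 1/3) = 2.

2


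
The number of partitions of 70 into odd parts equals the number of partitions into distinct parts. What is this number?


Computing partitions of 70 into odd parts (1, 3, 5, ...):
Using the generating function prod_{k>=0} 1/(1-x^(2k+1)),
the count is 29927

29927


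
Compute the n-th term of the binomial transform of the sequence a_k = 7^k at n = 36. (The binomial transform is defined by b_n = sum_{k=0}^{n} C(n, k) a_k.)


With a_k = 7^k, b_n = sum_{k=0}^{n} C(n, k) 7^k = (1 + 7)^n by the binomial theorem.
For n = 36: (1 + 7)^36 = 8^36 = 324518553658426726783156020576256.

324518553658426726783156020576256


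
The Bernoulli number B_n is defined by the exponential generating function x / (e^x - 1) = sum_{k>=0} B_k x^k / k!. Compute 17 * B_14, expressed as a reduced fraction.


Bernoulli numbers can also be computed recursively via B_0 = 1 and sum_{j=0}^{m} C(m+1, j) B_j = 0 for m >= 1. Odd-index Bernoulli numbers vanish for k >= 3.
Computing B_14 = 7/6, so 17 * B_14 = 17 * 7/6 = 119/6.

119/6


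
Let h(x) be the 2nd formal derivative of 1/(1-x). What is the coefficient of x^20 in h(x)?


Differentiating 2 times: d^2/dx^2 [1/(1-x)] = 2!/(1-x)^3.
The expansion 1/(1-x)^3 = sum_{k>=0} C(k+2, 2) x^k, so the coefficient of x^n in 2!/(1-x)^3 is 2! * C(n+2, 2).
For n = 20: 2 * C(22, 2) = 2 * 231 = 462

462


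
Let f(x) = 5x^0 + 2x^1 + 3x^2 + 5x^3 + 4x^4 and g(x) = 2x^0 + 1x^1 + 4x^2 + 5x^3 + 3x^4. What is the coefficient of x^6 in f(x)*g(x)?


Cauchy product at x^6:
3*3 + 5*5 + 4*4
= 50

50


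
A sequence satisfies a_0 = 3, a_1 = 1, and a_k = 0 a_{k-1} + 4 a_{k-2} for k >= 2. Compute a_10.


The characteristic equation is t^2 - 0 t - 4 = 0, with roots r_1 = 2 and r_2 = -2 (so c_1 = r_1 + r_2, c_2 = -r_1 r_2 as required).
One can use the closed form a_n = A r_1^n + B r_2^n, but direct iteration is more reliable:
a_0 = 3, a_1 = 1, a_2 = 12, a_3 = 4, a_4 = 48, a_5 = 16, a_6 = 192, a_7 = 64, a_8 = 768, a_9 = 256, a_10 = 3072.
So a_10 = 3072.

3072


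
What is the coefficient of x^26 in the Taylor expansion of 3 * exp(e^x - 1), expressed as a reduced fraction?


exp(e^x - 1) = sum_{k>=0} Bell_k x^k / k!, where Bell_k is the k-th Bell number.
So the coefficient of x^26 is 3 * Bell_26 / 26!.
Computing: Bell_26 = 49631246523618756274 and 26! = 403291461126605635584000000, giving
3 * 49631246523618756274/403291461126605635584000000 = 1459742544812316361/3953837854182408192000000.

1459742544812316361/3953837854182408192000000


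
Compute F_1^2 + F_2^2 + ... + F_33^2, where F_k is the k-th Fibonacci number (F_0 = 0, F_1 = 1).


There is a standard identity sum_{k=0}^{N} F_k^2 = F_N * F_{N+1} (proved inductively from the telescoping relation F_k^2 = F_k F_{k+1} - F_{k-1} F_k). Then
sum_{k=1}^{33} F_k^2 = F_33 F_34 - F_0 F_1.
Computing: F_33 = 3524578, F_34 = 5702887, F_0 = 0, F_1 = 1.
Sum = 3524578 * 5702887 - 0 * 1 = 20100270056686.

20100270056686


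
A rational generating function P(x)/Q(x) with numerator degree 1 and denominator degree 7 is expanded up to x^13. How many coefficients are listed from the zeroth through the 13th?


Expanding up to x^13 gives the coefficients for x^0, x^1, ..., x^13.
That is 13 + 1 = 14 coefficients in total.

14


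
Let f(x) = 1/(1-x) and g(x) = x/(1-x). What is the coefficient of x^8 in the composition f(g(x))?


First simplify the composition: f(g(x)) = 1/(1 - x/(1-x)) = (1-x)/((1-x) - x) = (1-x)/(1-2x).
Now extract the coefficient. Write (1-x)/(1-2x) = 1/(1-2x) - x/(1-2x).
The coefficient of x^n in 1/(1-2x) is 2^n, and in x/(1-2x) is 2^(n-1) (for n >= 1).
So the coefficient of x^8 is 2^8 - 2^7 = 256 - 128 = 128.

128


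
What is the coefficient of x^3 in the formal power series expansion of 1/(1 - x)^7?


The expansion 1/(1 - x)^r = sum_{k>=0} C(k + r - 1, r - 1) x^k follows from the multiset / negative-binomial theorem (or from repeated differentiation of the geometric series).
For r = 7 and k = 3:
C(9, 6) = 362880 / (720 * 6) = 84.

84


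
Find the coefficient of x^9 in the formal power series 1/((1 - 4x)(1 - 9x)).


By partial fractions or Cauchy convolution:
The coefficient equals sum_{k=0}^{9} 4^k * 9^(9-k).
= 697147165

697147165


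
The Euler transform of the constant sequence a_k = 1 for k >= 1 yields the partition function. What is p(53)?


The Euler transform converts the sequence a_k = 1 into the number of integer partitions.
Using the recurrence or dynamic programming:
p(53) = 329931

329931


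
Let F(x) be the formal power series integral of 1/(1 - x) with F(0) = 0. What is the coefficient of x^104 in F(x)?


1/(1 - x) = sum_{k>=0} x^k. Integrating termwise and using F(0) = 0 gives
F(x) = sum_{k>=0} x^(k+1) / (k+1) = sum_{m>=1} x^m / m = -ln(1 - x).
So the coefficient of x^104 is 1/104 = 1/104.

1/104


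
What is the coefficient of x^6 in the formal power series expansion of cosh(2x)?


The Maclaurin series is cosh(t) = sum_{m>=0} t^(2m) / (2m)!, so substituting t = 2x, only even powers of x are nonzero, with coefficient of x^(2m) equal to 2^(2m) / (2m)!.
For x^6 the coefficient is 2^6/6! = 64/720 = 4/45.

4/45


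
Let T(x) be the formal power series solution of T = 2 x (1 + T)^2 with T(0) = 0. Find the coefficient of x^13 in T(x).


Apply the Lagrange inversion formula: if T = 2 x * phi(T) with phi(t) = (1 + t)^2, then [x^n] T = 2^n * (1/n) [t^(n-1)] phi(t)^n = 2^n * (1/n) [t^(n-1)] (1 + t)^(2n) = 2^n * (1/n) C(2n, n-1).
Using the identity C(2n, n-1) = C(2n, n) * n / (n+1), the unscaled factor equals C(2n, n) / (n+1) = C_n, the n-th Catalan number.
For n = 13: C_13 = C(26, 13) / 14 = 10400600/14 = 742900.
With the 2^13 = 8192 factor, the coefficient is 8192 * 742900 = 6085836800.

6085836800


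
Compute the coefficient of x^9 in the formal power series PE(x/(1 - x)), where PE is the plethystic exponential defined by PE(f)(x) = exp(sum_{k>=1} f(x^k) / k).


For f(x) = x/(1 - x) we have
sum_{k>=1} f(x^k) / k = sum_{k>=1} (1/k) * x^k / (1 - x^k) = sum_{k, m >= 1} x^(k m) / k,
which after exponentiating simplifies to
PE(x/(1 - x)) = prod_{k>=1} 1 / (1 - x^k).
This is the generating function for the partition function p(n), so the coefficient of x^9 is p(9).
Computing p(9) by dynamic programming over parts 1, 2, ..., 9: p(9) = 30.

30


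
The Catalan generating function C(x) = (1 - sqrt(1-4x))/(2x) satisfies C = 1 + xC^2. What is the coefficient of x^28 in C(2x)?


Substituting x -> 2x scales the n-th coefficient by 2^n, so [x^28] C(2x) = 2^28 * C_28.
C_28 = C(2*28, 28)/(29) = 7648690600760440/29 = 263747951750360.
So 2^28 * 263747951750360 = 268435456 * 263747951750360 = 70799301697173884764160.

70799301697173884764160


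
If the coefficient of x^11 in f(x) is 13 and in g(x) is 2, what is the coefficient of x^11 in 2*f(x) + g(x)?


Scalar multiplication scales coefficients: 2 * 13 = 26.
Then add the g coefficient: 26 + 2
= 28

28


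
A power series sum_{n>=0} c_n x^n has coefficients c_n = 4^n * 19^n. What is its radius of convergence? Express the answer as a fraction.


By the root test (Cauchy-Hadamard), the radius is R = 1 / limsup_n |c_n|^(1/n).
Here |c_n|^(1/n) = (4^n * 19^n)^(1/n) = 4 * 19 = 76 for all n.
So R = 1/76 = 1/76.

1/76


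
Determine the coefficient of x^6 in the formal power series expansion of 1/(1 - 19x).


The geometric series identity gives 1/(1 - c x) = sum_{k>=0} c^k x^k, so the coefficient of x^k is c^k.
Here c = 19 and k = 6.
Computing: 19^6 = 47045881

47045881


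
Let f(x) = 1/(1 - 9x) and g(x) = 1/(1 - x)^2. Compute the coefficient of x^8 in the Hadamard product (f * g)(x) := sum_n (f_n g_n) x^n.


f has coefficients f_k = 9^k. For g = 1/(1 - x)^2 the coefficient is g_k = C(k + 1, 1) = k + 1. The Hadamard coefficient is (f * g)_k = 9^k * (k + 1).
For k = 8: 9^8 * 9 = 43046721 * 9 = 387420489.

387420489


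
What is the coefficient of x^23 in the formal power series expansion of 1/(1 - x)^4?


The negative binomial / multiset identity is
1/(1 - x)^r = sum_{k>=0} C(k + r - 1, r - 1) x^k.
Here r = 4 and k = 23, so the coefficient is
C(23 + 3, 3) = C(26, 3)
= 2600

2600


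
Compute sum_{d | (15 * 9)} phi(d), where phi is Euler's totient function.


First, 15 * 9 = 135. One classical identity is sum_{d | n} phi(d) = n (each k in [1, n] has a unique gcd with n, and among the k's with gcd(k, n) = n/d there are phi(d) of them). So the sum equals 135. We also verify directly:
Divisors of 135: 1, 3, 5, 9, 15, 27, 45, 135.
phi values: 1, 2, 4, 6, 8, 18, 24, 72.
Sum = 135.

135


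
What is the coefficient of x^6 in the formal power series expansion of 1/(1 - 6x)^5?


The general identity 1/(1 - c x)^r = sum_{k>=0} c^k C(k + r - 1, r - 1) x^k follows by substituting y = c x into 1/(1 - y)^r = sum_{k>=0} C(k + r - 1, r - 1) y^k.
For c = 6, r = 5, k = 6:
6^6 * C(10, 4) = 46656 * 210 = 9797760.

9797760


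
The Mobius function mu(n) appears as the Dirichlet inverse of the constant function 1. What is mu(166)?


166 = 2 * 83 (all distinct primes).
mu(166) = (-1)^2 = 1

1


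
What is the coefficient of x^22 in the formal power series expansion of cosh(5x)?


The Maclaurin series is cosh(t) = sum_{m>=0} t^(2m) / (2m)!, so substituting t = 5x, only even powers of x are nonzero, with coefficient of x^(2m) equal to 5^(2m) / (2m)!.
For x^22 the coefficient is 5^22/22! = 2384185791015625/1124000727777607680000 = 3814697265625/1798401164444172288.

3814697265625/1798401164444172288


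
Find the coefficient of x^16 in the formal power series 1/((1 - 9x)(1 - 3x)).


By partial fractions or Cauchy convolution:
The coefficient equals sum_{k=0}^{16} 9^k * 3^(16-k).
= 2779530261754401

2779530261754401


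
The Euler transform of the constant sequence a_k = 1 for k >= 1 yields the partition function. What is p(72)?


The Euler transform converts the sequence a_k = 1 into the number of integer partitions.
Using the recurrence or dynamic programming:
p(72) = 5392783

5392783


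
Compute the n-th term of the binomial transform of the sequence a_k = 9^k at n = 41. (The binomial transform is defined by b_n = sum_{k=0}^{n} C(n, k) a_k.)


With a_k = 9^k, b_n = sum_{k=0}^{n} C(n, k) 9^k = (1 + 9)^n by the binomial theorem.
For n = 41: (1 + 9)^41 = 10^41 = 100000000000000000000000000000000000000000.

100000000000000000000000000000000000000000


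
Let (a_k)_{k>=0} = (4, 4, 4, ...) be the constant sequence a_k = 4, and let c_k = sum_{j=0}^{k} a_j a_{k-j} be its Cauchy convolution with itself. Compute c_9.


Since a_j = 4 for all j >= 0, the convolution sum becomes
c_k = sum_{j=0}^{k} 4 * 4 = 16 * (k + 1).
Equivalently, the generating function of (a_k) is 4/(1 - x) and its square is 16/(1 - x)^2 = sum_{k>=0} 16(k + 1) x^k.
For k = 9: 16 * 10 = 160.

160


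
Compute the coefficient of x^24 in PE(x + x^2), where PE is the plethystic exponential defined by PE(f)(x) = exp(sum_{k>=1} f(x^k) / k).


With f(x) = x + x^2, the exponent is sum_{k>=1} (x^k + x^(2k)) / k = -ln(1 - x) - ln(1 - x^2). Exponentiating:
PE(x + x^2) = 1 / ((1 - x)(1 - x^2)).
This is the generating function for partitions of n into parts of size 1 or 2. The number of 2's can be any j in 0..12, and the rest are 1's, so
[x^24] = floor(24/2) + 1 = 13.

13


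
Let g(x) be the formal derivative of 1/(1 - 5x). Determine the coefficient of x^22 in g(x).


Differentiate termwise: d/dx sum_{k>=0} 5^k x^k = sum_{k>=1} k 5^k x^(k-1) = sum_{j>=0} (j+1) 5^(j+1) x^j.
Equivalently, d/dx [1/(1 - 5x)] = 5/(1 - 5x)^2.
For j = 22: 23 * 5^23 = 23 * 11920928955078125 = 274181365966796875.

274181365966796875


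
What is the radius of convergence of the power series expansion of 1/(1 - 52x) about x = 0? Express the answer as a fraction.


Expanding 1/(1 - 52x) = sum_{k>=0} 52^k x^k, the series converges when |52x| < 1, i.e., |x| < 1/52.
So the radius of convergence is 1/52 = 1/52.

1/52


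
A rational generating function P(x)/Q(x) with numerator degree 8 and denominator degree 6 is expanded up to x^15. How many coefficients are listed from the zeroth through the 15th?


Expanding up to x^15 gives the coefficients for x^0, x^1, ..., x^15.
That is 15 + 1 = 16 coefficients in total.

16


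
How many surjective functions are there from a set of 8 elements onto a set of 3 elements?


By inclusion-exclusion on which target elements are missed, the number of surjections from an n-set onto a k-set is
surj(n, k) = sum_{j=0}^{k} (-1)^j C(k, j) (k - j)^n.
Equivalently surj(n, k) = k! * S(n, k), where S(n, k) is the Stirling number of the second kind.
For n = 8, k = 3:
S(8, 3) = 966, so
surj = 3! * 966 = 6 * 966 = 5796.

5796


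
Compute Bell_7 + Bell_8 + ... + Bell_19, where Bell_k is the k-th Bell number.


Recall Bell_k counts set partitions of a k-set (with Bell_0 = 1 by convention).
Bell_7 through Bell_19: 877, 4140, 21147, 115975, 678570, 4213597, 27644437, 190899322, 1382958545, 10480142147, 82864869804, 682076806159, 5832742205057
Sum = 877 + 4140 + 21147 + 115975 + 678570 + 4213597 + 27644437 + 190899322 + 1382958545 + 10480142147 + 82864869804 + 682076806159 + 5832742205057 = 6609770559777.

6609770559777


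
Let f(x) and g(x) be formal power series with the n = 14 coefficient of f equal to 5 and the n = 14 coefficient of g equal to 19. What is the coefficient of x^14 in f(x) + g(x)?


Addition of formal power series is termwise.
The coefficient of x^14 in f + g = 5 + 19
= 24

24


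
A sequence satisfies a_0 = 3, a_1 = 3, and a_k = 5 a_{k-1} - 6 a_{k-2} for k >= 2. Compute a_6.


The characteristic equation is t^2 - 5 t + 6 = 0, with roots r_1 = 2 and r_2 = 3 (so c_1 = r_1 + r_2, c_2 = -r_1 r_2 as required).
One can use the closed form a_n = A r_1^n + B r_2^n, but direct iteration is more reliable:
a_0 = 3, a_1 = 3, a_2 = -3, a_3 = -33, a_4 = -147, a_5 = -537, a_6 = -1803.
So a_6 = -1803.

-1803


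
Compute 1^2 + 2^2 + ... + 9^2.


This power sum has a closed form given by Faulhaber's formula
sum_{k=1}^{m} k^p = (1 / (p + 1)) * sum_{j=0}^{p} C(p + 1, j) B_j m^(p + 1 - j),
but for small m direct computation is fastest:
1 + 4 + 9 + 16 + 25 + 36 + 49 + 64 + 81 = 285.

285


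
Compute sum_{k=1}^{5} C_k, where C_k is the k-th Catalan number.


C_1 through C_5: 1, 2, 5, 14, 42
Sum = 1 + 2 + 5 + 14 + 42
= 64

64


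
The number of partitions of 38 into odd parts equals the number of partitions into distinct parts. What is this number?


Computing partitions of 38 into odd parts (1, 3, 5, ...):
Using the generating function prod_{k>=0} 1/(1-x^(2k+1)),
the count is 864

864


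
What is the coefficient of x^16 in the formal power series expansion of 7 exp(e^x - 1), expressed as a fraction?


exp(e^x - 1) is the exponential generating function for the Bell numbers Bell_k: exp(e^x - 1) = sum_{k>=0} Bell_k x^k / k!.
So the coefficient of x^16 in 7 exp(e^x - 1) is 7 Bell_16 / 16!.
Computing: Bell_16 = 10480142147 and 16! = 20922789888000, giving
7 * 10480142147/20922789888000 = 10480142147/2988969984000.

10480142147/2988969984000
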